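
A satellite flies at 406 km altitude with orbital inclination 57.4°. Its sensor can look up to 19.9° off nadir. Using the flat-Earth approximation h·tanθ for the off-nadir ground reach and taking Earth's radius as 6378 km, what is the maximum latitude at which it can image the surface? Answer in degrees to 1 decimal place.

58.7°

For a prograde orbit the ground track reaches latitude ±i = ±57.4°.
Sensor half-swath on the ground ≈ 406·tan(19.9°) = 147 km = 1.32° of latitude.
Maximum observable latitude ≈ 57.4 + 1.32 = 58.7°.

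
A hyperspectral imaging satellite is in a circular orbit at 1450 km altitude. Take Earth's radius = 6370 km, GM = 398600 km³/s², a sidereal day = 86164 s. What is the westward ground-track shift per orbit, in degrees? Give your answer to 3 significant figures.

Semi-major axis a = 6370 + 1450 = 7820 km. Period T = 2π√(a³/μ) = 2π√(7820³/398600) = 6882.1 s = 114.70 min.
During one orbit Earth rotates (6882.1 / 86164) × 360° = 28.75°.

28.8°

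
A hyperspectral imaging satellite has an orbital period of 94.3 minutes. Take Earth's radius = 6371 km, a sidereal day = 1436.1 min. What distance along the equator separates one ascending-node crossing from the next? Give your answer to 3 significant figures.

2630 km

T = 94.3 min = 5658.0 s.
During one orbit Earth rotates (5658.0 / 86166) × 360° = 23.64°.
At the equator that is 23.64° × (2π·6371/360) km/° = 23.64 × 111.2 = 2629 km.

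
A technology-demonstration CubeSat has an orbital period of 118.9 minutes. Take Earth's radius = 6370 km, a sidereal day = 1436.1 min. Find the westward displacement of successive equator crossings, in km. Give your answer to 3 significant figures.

3310 km

T = 118.9 min = 7134.0 s.
During one orbit Earth rotates (7134.0 / 86166) × 360° = 29.81°.
At the equator that is 29.81° × (2π·6370/360) km/° = 29.81 × 111.2 = 3314 km.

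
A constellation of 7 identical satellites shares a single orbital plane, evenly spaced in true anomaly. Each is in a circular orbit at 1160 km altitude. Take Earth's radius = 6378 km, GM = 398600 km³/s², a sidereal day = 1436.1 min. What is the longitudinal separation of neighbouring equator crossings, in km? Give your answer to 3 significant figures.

433 km

Semi-major axis a = 6378 + 1160 = 7538 km. Period T = 2π√(a³/μ) = 2π√(7538³/398600) = 6513.2 s = 108.55 min.
Single-satellite node shift = (6513.2/86166) × 360° = 27.21°.
With 7 satellites evenly phased, successive equator crossings are 27.21/7 = 3.887° apart.
That is 3.887 × 111.3 = 433 km at the equator.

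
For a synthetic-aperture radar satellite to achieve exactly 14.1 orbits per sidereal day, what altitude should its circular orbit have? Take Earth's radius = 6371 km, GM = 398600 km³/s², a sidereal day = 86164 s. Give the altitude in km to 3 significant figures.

Required period T = 86164 / 14.1 = 6110.9 s.
From T = 2π√(a³/μ): a = (μ T²/4π²)^(1/3) = (398600 × 6110.9² / 4π²)^(1/3) = 7224 km.
Altitude h = a − R = 7224 − 6371 = 853 km.

853 km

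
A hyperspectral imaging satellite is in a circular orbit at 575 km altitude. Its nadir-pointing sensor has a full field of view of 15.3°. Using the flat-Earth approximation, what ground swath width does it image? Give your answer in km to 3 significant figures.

Half-angle = 15.3°/2 = 7.65°.
Swath width ≈ 2h·tan(θ/2) = 2 × 575 × tan(7.65°) = 154.5 km.

154 km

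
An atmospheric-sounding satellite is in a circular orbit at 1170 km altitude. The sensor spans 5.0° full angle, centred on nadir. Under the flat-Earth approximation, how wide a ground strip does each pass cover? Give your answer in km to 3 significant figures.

102 km

Half-angle = 5.0°/2 = 2.5°.
Swath width ≈ 2h·tan(θ/2) = 2 × 1170 × tan(2.5°) = 102.2 km.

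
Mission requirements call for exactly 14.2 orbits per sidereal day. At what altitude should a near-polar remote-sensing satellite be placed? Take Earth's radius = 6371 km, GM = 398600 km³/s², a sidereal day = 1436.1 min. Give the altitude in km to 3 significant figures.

819 km

Required period T = 86166 / 14.2 = 6068.0 s.
From T = 2π√(a³/μ): a = (μ T²/4π²)^(1/3) = (398600 × 6068.0² / 4π²)^(1/3) = 7190 km.
Altitude h = a − R = 7190 − 6371 = 819 km.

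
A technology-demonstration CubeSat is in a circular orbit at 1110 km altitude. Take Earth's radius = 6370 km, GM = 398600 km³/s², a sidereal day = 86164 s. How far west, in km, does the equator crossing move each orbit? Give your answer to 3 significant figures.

Semi-major axis a = 6370 + 1110 = 7480 km. Period T = 2π√(a³/μ) = 2π√(7480³/398600) = 6438.2 s = 107.30 min.
During one orbit Earth rotates (6438.2 / 86164) × 360° = 26.90°.
At the equator that is 26.90° × (2π·6370/360) km/° = 26.90 × 111.2 = 2991 km.

2990 km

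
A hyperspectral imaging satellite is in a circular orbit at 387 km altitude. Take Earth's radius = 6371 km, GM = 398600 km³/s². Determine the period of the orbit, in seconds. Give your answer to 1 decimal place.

5528.9 seconds

Semi-major axis a = 6371 + 387 = 6758 km. Period T = 2π√(a³/μ) = 2π√(6758³/398600) = 5528.9 s = 92.15 min.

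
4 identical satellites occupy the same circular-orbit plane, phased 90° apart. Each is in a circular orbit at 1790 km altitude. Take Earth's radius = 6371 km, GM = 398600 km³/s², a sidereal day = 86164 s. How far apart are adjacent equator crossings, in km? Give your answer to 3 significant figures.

Semi-major axis a = 6371 + 1790 = 8161 km. Period T = 2π√(a³/μ) = 2π√(8161³/398600) = 7337.1 s = 122.29 min.
Single-satellite node shift = (7337.1/86164) × 360° = 30.66°.
With 4 satellites evenly phased, successive equator crossings are 30.66/4 = 7.664° apart.
That is 7.664 × 111.2 = 852 km at the equator.

852 km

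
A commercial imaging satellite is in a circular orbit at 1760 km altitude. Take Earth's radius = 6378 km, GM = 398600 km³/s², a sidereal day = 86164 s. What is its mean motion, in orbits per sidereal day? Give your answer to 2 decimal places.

Semi-major axis a = 6378 + 1760 = 8138 km. Period T = 2π√(a³/μ) = 2π√(8138³/398600) = 7306.1 s = 121.77 min.
Orbits per sidereal day = 86164 / 7306.1 = 11.793.

11.79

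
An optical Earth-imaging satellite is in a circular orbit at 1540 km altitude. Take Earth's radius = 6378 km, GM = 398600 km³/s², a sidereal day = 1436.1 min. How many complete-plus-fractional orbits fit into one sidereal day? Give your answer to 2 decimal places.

Semi-major axis a = 6378 + 1540 = 7918 km. Period T = 2π√(a³/μ) = 2π√(7918³/398600) = 7011.9 s = 116.86 min.
Orbits per sidereal day = 86166 / 7011.9 = 12.289.

12.29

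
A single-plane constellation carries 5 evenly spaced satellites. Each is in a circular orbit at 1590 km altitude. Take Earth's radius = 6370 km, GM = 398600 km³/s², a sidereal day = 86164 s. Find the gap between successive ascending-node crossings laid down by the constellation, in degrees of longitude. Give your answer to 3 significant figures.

5.91°

Semi-major axis a = 6370 + 1590 = 7960 km. Period T = 2π√(a³/μ) = 2π√(7960³/398600) = 7067.7 s = 117.80 min.
Single-satellite node shift = (7067.7/86164) × 360° = 29.53°.
With 5 satellites evenly phased, successive equator crossings are 29.53/5 = 5.906° apart.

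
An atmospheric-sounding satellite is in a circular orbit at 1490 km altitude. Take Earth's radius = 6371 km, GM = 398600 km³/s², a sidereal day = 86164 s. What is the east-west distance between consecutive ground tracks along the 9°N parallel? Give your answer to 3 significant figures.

3180 km

Semi-major axis a = 6371 + 1490 = 7861 km. Period T = 2π√(a³/μ) = 2π√(7861³/398600) = 6936.3 s = 115.61 min.
Node shift per orbit = (6936.3/86164) × 360° = 28.98°.
Equatorial spacing = 28.98 × 111.2 km/° = 3222 km.
At 9° latitude, spacing = 3222 × cos(9°) = 3183 km.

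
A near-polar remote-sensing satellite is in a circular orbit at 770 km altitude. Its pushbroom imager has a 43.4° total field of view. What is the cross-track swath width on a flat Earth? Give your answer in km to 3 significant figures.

Half-angle = 43.4°/2 = 21.7°.
Swath width ≈ 2h·tan(θ/2) = 2 × 770 × tan(21.7°) = 612.8 km.

613 km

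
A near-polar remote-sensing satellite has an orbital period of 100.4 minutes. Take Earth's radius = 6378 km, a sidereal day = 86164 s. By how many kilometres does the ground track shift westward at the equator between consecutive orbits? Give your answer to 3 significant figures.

2800 km

T = 100.4 min = 6024.0 s.
During one orbit Earth rotates (6024.0 / 86164) × 360° = 25.17°.
At the equator that is 25.17° × (2π·6378/360) km/° = 25.17 × 111.3 = 2802 km.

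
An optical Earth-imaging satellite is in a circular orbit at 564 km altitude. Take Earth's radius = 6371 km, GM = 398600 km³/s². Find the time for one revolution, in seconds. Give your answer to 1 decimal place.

Semi-major axis a = 6371 + 564 = 6935 km. Period T = 2π√(a³/μ) = 2π√(6935³/398600) = 5747.5 s = 95.79 min.

5747.5 seconds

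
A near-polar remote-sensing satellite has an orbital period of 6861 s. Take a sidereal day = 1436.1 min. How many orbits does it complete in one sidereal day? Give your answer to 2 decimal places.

Orbits per sidereal day = 86166 / 6861.0 = 12.559.

12.56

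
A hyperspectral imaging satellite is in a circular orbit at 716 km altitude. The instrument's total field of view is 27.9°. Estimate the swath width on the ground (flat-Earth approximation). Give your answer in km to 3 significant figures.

356 km

Half-angle = 27.9°/2 = 13.95°.
Swath width ≈ 2h·tan(θ/2) = 2 × 716 × tan(13.95°) = 355.7 km.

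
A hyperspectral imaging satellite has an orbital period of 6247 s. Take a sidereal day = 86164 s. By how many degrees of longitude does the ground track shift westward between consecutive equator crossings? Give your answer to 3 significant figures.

During one orbit Earth rotates (6247.0 / 86164) × 360° = 26.10°.

26.1°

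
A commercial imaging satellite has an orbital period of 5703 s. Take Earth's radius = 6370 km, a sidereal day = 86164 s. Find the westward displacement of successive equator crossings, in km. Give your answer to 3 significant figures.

During one orbit Earth rotates (5703.0 / 86164) × 360° = 23.83°.
At the equator that is 23.83° × (2π·6370/360) km/° = 23.83 × 111.2 = 2649 km.

2650 km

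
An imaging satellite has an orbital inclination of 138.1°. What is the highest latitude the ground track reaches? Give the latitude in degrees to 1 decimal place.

41.9°

Retrograde orbit: the ground track reaches ±(180° − i) = ±(180 − 138.1) = ±41.9°.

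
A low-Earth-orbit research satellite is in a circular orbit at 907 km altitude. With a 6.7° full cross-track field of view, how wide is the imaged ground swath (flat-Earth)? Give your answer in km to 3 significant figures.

106 km

Half-angle = 6.7°/2 = 3.35°.
Swath width ≈ 2h·tan(θ/2) = 2 × 907 × tan(3.35°) = 106.2 km.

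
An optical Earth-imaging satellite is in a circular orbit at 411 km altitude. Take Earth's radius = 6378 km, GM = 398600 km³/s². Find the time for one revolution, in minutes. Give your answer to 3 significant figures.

Semi-major axis a = 6378 + 411 = 6789 km. Period T = 2π√(a³/μ) = 2π√(6789³/398600) = 5567.0 s = 92.78 min.

92.8 min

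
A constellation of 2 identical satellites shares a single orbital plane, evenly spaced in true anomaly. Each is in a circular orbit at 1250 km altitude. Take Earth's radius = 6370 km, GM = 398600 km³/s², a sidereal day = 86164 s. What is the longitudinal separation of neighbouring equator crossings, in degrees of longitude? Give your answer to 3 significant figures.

13.8°

Semi-major axis a = 6370 + 1250 = 7620 km. Period T = 2π√(a³/μ) = 2π√(7620³/398600) = 6619.8 s = 110.33 min.
Single-satellite node shift = (6619.8/86164) × 360° = 27.66°.
With 2 satellites evenly phased, successive equator crossings are 27.66/2 = 13.829° apart.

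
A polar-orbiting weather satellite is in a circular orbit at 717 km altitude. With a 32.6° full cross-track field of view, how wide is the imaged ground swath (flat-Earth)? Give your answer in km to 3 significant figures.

419 km

Half-angle = 32.6°/2 = 16.3°.
Swath width ≈ 2h·tan(θ/2) = 2 × 717 × tan(16.3°) = 419.3 km.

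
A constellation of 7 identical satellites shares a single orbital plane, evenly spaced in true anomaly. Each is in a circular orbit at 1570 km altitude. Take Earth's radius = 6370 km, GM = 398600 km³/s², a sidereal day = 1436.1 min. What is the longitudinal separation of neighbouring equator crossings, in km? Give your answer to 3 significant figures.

467 km

Semi-major axis a = 6370 + 1570 = 7940 km. Period T = 2π√(a³/μ) = 2π√(7940³/398600) = 7041.1 s = 117.35 min.
Single-satellite node shift = (7041.1/86166) × 360° = 29.42°.
With 7 satellites evenly phased, successive equator crossings are 29.42/7 = 4.203° apart.
That is 4.203 × 111.2 = 467 km at the equator.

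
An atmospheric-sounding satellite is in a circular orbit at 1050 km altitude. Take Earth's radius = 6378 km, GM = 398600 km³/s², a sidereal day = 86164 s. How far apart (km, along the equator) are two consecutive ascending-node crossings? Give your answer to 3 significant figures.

2960 km

Semi-major axis a = 6378 + 1050 = 7428 km. Period T = 2π√(a³/μ) = 2π√(7428³/398600) = 6371.2 s = 106.19 min.
During one orbit Earth rotates (6371.2 / 86164) × 360° = 26.62°.
At the equator that is 26.62° × (2π·6378/360) km/° = 26.62 × 111.3 = 2963 km.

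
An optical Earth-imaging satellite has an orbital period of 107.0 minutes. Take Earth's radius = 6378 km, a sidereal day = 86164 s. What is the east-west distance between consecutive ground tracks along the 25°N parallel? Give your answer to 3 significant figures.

T = 107.0 min = 6420.0 s.
Node shift per orbit = (6420.0/86164) × 360° = 26.82°.
Equatorial spacing = 26.82 × 111.3 km/° = 2986 km.
At 25° latitude, spacing = 2986 × cos(25°) = 2706 km.

2710 km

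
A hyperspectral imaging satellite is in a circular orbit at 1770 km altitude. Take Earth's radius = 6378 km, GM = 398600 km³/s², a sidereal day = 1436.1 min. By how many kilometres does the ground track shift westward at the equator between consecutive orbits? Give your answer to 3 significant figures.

3400 km

Semi-major axis a = 6378 + 1770 = 8148 km. Period T = 2π√(a³/μ) = 2π√(8148³/398600) = 7319.6 s = 121.99 min.
During one orbit Earth rotates (7319.6 / 86166) × 360° = 30.58°.
At the equator that is 30.58° × (2π·6378/360) km/° = 30.58 × 111.3 = 3404 km.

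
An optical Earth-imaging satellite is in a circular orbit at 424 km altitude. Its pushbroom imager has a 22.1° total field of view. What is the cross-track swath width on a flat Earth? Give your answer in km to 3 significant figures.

Half-angle = 22.1°/2 = 11.05°.
Swath width ≈ 2h·tan(θ/2) = 2 × 424 × tan(11.05°) = 165.6 km.

166 km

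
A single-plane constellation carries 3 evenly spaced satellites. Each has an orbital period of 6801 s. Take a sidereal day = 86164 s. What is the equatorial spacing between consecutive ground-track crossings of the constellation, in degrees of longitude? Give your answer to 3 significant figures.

Single-satellite node shift = (6801.0/86164) × 360° = 28.42°.
With 3 satellites evenly phased, successive equator crossings are 28.42/3 = 9.472° apart.

9.47°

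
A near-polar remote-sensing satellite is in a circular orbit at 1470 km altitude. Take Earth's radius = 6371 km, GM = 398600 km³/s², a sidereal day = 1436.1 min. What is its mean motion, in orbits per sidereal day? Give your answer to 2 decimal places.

12.47

Semi-major axis a = 6371 + 1470 = 7841 km. Period T = 2π√(a³/μ) = 2π√(7841³/398600) = 6909.8 s = 115.16 min.
Orbits per sidereal day = 86166 / 6909.8 = 12.470.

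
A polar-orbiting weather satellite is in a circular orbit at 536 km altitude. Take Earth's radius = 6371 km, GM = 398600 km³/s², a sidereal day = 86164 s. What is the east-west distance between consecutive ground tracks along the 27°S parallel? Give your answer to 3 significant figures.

2360 km

Semi-major axis a = 6371 + 536 = 6907 km. Period T = 2π√(a³/μ) = 2π√(6907³/398600) = 5712.8 s = 95.21 min.
Node shift per orbit = (5712.8/86164) × 360° = 23.87°.
Equatorial spacing = 23.87 × 111.2 km/° = 2654 km.
At 27° latitude, spacing = 2654 × cos(27°) = 2365 km.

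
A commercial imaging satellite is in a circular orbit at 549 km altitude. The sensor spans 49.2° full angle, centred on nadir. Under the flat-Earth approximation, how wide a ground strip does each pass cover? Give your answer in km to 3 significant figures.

Half-angle = 49.2°/2 = 24.6°.
Swath width ≈ 2h·tan(θ/2) = 2 × 549 × tan(24.6°) = 502.7 km.

503 km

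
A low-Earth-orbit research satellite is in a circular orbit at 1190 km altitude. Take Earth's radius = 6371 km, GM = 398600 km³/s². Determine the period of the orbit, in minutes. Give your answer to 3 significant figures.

109 min

Semi-major axis a = 6371 + 1190 = 7561 km. Period T = 2π√(a³/μ) = 2π√(7561³/398600) = 6543.0 s = 109.05 min.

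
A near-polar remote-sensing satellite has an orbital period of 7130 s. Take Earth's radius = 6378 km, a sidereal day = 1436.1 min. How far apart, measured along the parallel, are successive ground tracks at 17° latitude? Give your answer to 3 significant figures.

3170 km

Node shift per orbit = (7130.0/86166) × 360° = 29.79°.
Equatorial spacing = 29.79 × 111.3 km/° = 3316 km.
At 17° latitude, spacing = 3316 × cos(17°) = 3171 km.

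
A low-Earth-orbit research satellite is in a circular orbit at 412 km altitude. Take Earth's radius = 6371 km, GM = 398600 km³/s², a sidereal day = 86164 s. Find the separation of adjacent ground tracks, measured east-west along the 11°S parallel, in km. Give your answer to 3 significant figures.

Semi-major axis a = 6371 + 412 = 6783 km. Period T = 2π√(a³/μ) = 2π√(6783³/398600) = 5559.6 s = 92.66 min.
Node shift per orbit = (5559.6/86164) × 360° = 23.23°.
Equatorial spacing = 23.23 × 111.2 km/° = 2583 km.
At 11° latitude, spacing = 2583 × cos(11°) = 2535 km.

2540 km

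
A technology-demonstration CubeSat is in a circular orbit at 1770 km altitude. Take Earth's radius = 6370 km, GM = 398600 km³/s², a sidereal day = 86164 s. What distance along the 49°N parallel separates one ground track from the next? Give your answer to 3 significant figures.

Semi-major axis a = 6370 + 1770 = 8140 km. Period T = 2π√(a³/μ) = 2π√(8140³/398600) = 7308.8 s = 121.81 min.
Node shift per orbit = (7308.8/86164) × 360° = 30.54°.
Equatorial spacing = 30.54 × 111.2 km/° = 3395 km.
At 49° latitude, spacing = 3395 × cos(49°) = 2227 km.

2230 km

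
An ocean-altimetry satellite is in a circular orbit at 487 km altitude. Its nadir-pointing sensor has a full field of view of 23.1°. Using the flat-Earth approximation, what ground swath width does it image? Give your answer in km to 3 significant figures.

Half-angle = 23.1°/2 = 11.55°.
Swath width ≈ 2h·tan(θ/2) = 2 × 487 × tan(11.55°) = 199.0 km.

199 km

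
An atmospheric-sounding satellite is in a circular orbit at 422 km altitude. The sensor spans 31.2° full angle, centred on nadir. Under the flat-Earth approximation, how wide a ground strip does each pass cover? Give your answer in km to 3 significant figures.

236 km

Half-angle = 31.2°/2 = 15.6°.
Swath width ≈ 2h·tan(θ/2) = 2 × 422 × tan(15.6°) = 235.6 km.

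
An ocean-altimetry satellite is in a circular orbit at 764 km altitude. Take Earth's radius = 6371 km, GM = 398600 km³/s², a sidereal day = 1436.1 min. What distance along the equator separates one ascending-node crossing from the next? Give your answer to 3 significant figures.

Semi-major axis a = 6371 + 764 = 7135 km. Period T = 2π√(a³/μ) = 2π√(7135³/398600) = 5997.9 s = 99.97 min.
During one orbit Earth rotates (5997.9 / 86166) × 360° = 25.06°.
At the equator that is 25.06° × (2π·6371/360) km/° = 25.06 × 111.2 = 2786 km.

2790 km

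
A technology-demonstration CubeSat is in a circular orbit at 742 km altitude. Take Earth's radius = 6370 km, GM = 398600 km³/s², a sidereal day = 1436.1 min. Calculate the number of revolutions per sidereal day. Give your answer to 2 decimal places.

14.44

Semi-major axis a = 6370 + 742 = 7112 km. Period T = 2π√(a³/μ) = 2π√(7112³/398600) = 5969.0 s = 99.48 min.
Orbits per sidereal day = 86166 / 5969.0 = 14.436.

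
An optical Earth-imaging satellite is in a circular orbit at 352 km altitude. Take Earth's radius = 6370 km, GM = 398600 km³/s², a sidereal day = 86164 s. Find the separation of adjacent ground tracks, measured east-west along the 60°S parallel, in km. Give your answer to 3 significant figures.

Semi-major axis a = 6370 + 352 = 6722 km. Period T = 2π√(a³/μ) = 2π√(6722³/398600) = 5484.8 s = 91.41 min.
Node shift per orbit = (5484.8/86164) × 360° = 22.92°.
Equatorial spacing = 22.92 × 111.2 km/° = 2548 km.
At 60° latitude, spacing = 2548 × cos(60°) = 1274 km.

1270 km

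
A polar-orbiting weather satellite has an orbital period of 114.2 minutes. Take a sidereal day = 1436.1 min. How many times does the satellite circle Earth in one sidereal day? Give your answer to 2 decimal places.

T = 114.2 min = 6852.0 s.
Orbits per sidereal day = 86166 / 6852.0 = 12.575.

12.58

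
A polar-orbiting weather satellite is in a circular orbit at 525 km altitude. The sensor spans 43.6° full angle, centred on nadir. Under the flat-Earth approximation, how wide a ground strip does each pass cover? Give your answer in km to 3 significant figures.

420 km

Half-angle = 43.6°/2 = 21.8°.
Swath width ≈ 2h·tan(θ/2) = 2 × 525 × tan(21.8°) = 420.0 km.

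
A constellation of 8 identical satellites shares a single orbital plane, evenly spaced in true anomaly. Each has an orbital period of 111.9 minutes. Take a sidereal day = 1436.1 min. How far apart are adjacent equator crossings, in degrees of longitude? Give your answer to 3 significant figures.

T = 111.9 min = 6714.0 s.
Single-satellite node shift = (6714.0/86166) × 360° = 28.05°.
With 8 satellites evenly phased, successive equator crossings are 28.05/8 = 3.506° apart.

3.51°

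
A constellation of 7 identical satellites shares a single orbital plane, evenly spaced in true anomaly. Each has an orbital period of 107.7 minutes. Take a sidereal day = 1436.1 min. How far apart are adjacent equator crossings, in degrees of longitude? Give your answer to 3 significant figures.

3.86°

T = 107.7 min = 6462.0 s.
Single-satellite node shift = (6462.0/86166) × 360° = 27.00°.
With 7 satellites evenly phased, successive equator crossings are 27.00/7 = 3.857° apart.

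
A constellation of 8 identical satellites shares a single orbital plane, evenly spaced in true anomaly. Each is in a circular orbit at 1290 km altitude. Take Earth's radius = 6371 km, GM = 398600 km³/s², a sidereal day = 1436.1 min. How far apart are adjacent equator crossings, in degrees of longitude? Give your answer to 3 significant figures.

Semi-major axis a = 6371 + 1290 = 7661 km. Period T = 2π√(a³/μ) = 2π√(7661³/398600) = 6673.3 s = 111.22 min.
Single-satellite node shift = (6673.3/86166) × 360° = 27.88°.
With 8 satellites evenly phased, successive equator crossings are 27.88/8 = 3.485° apart.

3.49°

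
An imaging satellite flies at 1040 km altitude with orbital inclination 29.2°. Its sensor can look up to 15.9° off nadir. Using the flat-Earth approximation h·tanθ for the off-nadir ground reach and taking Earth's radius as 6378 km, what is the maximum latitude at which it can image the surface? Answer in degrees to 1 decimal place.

For a prograde orbit the ground track reaches latitude ±i = ±29.2°.
Sensor half-swath on the ground ≈ 1040·tan(15.9°) = 296 km = 2.66° of latitude.
Maximum observable latitude ≈ 29.2 + 2.66 = 31.9°.

31.9°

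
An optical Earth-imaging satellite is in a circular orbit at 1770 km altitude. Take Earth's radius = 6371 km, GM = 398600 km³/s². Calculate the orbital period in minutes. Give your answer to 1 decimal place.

121.8 min

Semi-major axis a = 6371 + 1770 = 8141 km. Period T = 2π√(a³/μ) = 2π√(8141³/398600) = 7310.2 s = 121.84 min.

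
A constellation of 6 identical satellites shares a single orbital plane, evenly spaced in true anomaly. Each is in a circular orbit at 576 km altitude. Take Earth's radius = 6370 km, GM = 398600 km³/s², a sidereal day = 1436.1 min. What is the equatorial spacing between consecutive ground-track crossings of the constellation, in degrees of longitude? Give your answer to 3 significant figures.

4.01°

Semi-major axis a = 6370 + 576 = 6946 km. Period T = 2π√(a³/μ) = 2π√(6946³/398600) = 5761.2 s = 96.02 min.
Single-satellite node shift = (5761.2/86166) × 360° = 24.07°.
With 6 satellites evenly phased, successive equator crossings are 24.07/6 = 4.012° apart.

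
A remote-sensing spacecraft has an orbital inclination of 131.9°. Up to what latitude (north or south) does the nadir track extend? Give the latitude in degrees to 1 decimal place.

48.1°

Retrograde orbit: the ground track reaches ±(180° − i) = ±(180 − 131.9) = ±48.1°.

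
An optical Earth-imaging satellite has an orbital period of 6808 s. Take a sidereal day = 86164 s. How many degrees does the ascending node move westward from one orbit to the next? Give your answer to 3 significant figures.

During one orbit Earth rotates (6808.0 / 86164) × 360° = 28.44°.

28.4°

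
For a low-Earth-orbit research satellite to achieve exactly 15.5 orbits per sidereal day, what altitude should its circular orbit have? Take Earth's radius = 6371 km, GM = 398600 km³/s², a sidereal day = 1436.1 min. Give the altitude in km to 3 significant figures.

412 km

Required period T = 86166 / 15.5 = 5559.1 s.
From T = 2π√(a³/μ): a = (μ T²/4π²)^(1/3) = (398600 × 5559.1² / 4π²)^(1/3) = 6783 km.
Altitude h = a − R = 6783 − 6371 = 412 km.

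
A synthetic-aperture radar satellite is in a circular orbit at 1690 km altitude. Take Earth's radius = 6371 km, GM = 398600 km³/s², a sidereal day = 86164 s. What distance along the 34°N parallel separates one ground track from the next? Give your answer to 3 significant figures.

Semi-major axis a = 6371 + 1690 = 8061 km. Period T = 2π√(a³/μ) = 2π√(8061³/398600) = 7202.7 s = 120.04 min.
Node shift per orbit = (7202.7/86164) × 360° = 30.09°.
Equatorial spacing = 30.09 × 111.2 km/° = 3346 km.
At 34° latitude, spacing = 3346 × cos(34°) = 2774 km.

2770 km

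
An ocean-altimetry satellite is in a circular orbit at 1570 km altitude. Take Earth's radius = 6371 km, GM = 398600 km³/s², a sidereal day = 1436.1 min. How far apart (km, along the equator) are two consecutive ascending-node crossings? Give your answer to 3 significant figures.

3270 km

Semi-major axis a = 6371 + 1570 = 7941 km. Period T = 2π√(a³/μ) = 2π√(7941³/398600) = 7042.5 s = 117.37 min.
During one orbit Earth rotates (7042.5 / 86166) × 360° = 29.42°.
At the equator that is 29.42° × (2π·6371/360) km/° = 29.42 × 111.2 = 3272 km.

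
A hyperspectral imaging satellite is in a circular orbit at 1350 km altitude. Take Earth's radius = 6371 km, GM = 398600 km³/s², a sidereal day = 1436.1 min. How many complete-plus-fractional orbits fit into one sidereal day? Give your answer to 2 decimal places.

Semi-major axis a = 6371 + 1350 = 7721 km. Period T = 2π√(a³/μ) = 2π√(7721³/398600) = 6751.8 s = 112.53 min.
Orbits per sidereal day = 86166 / 6751.8 = 12.762.

12.76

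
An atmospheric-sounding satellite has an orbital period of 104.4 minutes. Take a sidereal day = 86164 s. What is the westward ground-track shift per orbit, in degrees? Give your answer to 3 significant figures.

26.2°

T = 104.4 min = 6264.0 s.
During one orbit Earth rotates (6264.0 / 86164) × 360° = 26.17°.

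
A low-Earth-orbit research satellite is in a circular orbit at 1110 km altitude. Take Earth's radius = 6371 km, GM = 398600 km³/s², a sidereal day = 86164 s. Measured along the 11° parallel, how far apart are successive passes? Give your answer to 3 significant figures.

Semi-major axis a = 6371 + 1110 = 7481 km. Period T = 2π√(a³/μ) = 2π√(7481³/398600) = 6439.5 s = 107.32 min.
Node shift per orbit = (6439.5/86164) × 360° = 26.90°.
Equatorial spacing = 26.90 × 111.2 km/° = 2992 km.
At 11° latitude, spacing = 2992 × cos(11°) = 2937 km.

2940 km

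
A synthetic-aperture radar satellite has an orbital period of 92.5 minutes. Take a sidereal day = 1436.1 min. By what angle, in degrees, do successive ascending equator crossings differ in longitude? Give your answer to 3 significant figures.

23.2°

T = 92.5 min = 5550.0 s.
During one orbit Earth rotates (5550.0 / 86166) × 360° = 23.19°.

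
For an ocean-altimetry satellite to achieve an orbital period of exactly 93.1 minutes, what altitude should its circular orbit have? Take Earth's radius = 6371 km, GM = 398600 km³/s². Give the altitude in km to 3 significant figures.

433 km

T = 93.1 min = 5586.0 s.
From T = 2π√(a³/μ): a = (μ T²/4π²)^(1/3) = (398600 × 5586.0² / 4π²)^(1/3) = 6804 km.
Altitude h = a − R = 6804 − 6371 = 433 km.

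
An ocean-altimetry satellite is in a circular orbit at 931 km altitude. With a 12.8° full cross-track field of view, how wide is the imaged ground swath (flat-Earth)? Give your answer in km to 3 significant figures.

209 km

Half-angle = 12.8°/2 = 6.4°.
Swath width ≈ 2h·tan(θ/2) = 2 × 931 × tan(6.4°) = 208.9 km.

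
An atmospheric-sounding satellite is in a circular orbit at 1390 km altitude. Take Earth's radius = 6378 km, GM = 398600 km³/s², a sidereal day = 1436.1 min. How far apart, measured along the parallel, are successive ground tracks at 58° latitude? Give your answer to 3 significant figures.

1680 km

Semi-major axis a = 6378 + 1390 = 7768 km. Period T = 2π√(a³/μ) = 2π√(7768³/398600) = 6813.6 s = 113.56 min.
Node shift per orbit = (6813.6/86166) × 360° = 28.47°.
Equatorial spacing = 28.47 × 111.3 km/° = 3169 km.
At 58° latitude, spacing = 3169 × cos(58°) = 1679 km.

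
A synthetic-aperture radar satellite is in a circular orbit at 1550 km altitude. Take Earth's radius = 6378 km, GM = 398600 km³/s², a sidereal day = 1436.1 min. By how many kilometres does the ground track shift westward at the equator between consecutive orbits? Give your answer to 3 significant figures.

3270 km

Semi-major axis a = 6378 + 1550 = 7928 km. Period T = 2π√(a³/μ) = 2π√(7928³/398600) = 7025.2 s = 117.09 min.
During one orbit Earth rotates (7025.2 / 86166) × 360° = 29.35°.
At the equator that is 29.35° × (2π·6378/360) km/° = 29.35 × 111.3 = 3267 km.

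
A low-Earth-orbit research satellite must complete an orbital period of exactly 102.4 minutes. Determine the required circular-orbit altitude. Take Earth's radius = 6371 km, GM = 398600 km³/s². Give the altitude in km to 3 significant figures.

879 km

T = 102.4 min = 6144.0 s.
From T = 2π√(a³/μ): a = (μ T²/4π²)^(1/3) = (398600 × 6144.0² / 4π²)^(1/3) = 7250 km.
Altitude h = a − R = 7250 − 6371 = 879 km.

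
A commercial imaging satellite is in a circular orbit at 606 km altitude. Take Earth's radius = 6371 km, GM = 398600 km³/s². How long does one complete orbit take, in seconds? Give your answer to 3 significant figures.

Semi-major axis a = 6371 + 606 = 6977 km. Period T = 2π√(a³/μ) = 2π√(6977³/398600) = 5799.8 s = 96.66 min.

5800 seconds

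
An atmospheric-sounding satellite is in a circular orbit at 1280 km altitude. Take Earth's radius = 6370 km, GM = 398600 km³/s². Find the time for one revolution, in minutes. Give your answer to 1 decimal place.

Semi-major axis a = 6370 + 1280 = 7650 km. Period T = 2π√(a³/μ) = 2π√(7650³/398600) = 6658.9 s = 110.98 min.

111.0 min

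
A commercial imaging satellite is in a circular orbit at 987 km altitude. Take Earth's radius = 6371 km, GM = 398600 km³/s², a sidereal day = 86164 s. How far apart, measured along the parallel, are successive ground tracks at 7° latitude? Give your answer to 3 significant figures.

2900 km

Semi-major axis a = 6371 + 987 = 7358 km. Period T = 2π√(a³/μ) = 2π√(7358³/398600) = 6281.3 s = 104.69 min.
Node shift per orbit = (6281.3/86164) × 360° = 26.24°.
Equatorial spacing = 26.24 × 111.2 km/° = 2918 km.
At 7° latitude, spacing = 2918 × cos(7°) = 2896 km.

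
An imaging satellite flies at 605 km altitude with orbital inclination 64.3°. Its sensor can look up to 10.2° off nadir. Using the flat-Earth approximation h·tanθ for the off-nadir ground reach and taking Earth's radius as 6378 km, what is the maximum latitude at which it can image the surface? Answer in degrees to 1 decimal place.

For a prograde orbit the ground track reaches latitude ±i = ±64.3°.
Sensor half-swath on the ground ≈ 605·tan(10.2°) = 109 km = 0.98° of latitude.
Maximum observable latitude ≈ 64.3 + 0.98 = 65.3°.

65.3°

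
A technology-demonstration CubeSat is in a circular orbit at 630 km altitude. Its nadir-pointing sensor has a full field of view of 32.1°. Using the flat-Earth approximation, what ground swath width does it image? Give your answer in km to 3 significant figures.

362 km

Half-angle = 32.1°/2 = 16.05°.
Swath width ≈ 2h·tan(θ/2) = 2 × 630 × tan(16.05°) = 362.5 km.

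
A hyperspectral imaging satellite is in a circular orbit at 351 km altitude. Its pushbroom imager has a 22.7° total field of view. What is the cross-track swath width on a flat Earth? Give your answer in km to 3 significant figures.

Half-angle = 22.7°/2 = 11.35°.
Swath width ≈ 2h·tan(θ/2) = 2 × 351 × tan(11.35°) = 140.9 km.

141 km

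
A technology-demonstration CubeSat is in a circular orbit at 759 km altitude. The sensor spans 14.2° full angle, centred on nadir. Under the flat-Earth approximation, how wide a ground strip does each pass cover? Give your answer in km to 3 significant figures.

Half-angle = 14.2°/2 = 7.1°.
Swath width ≈ 2h·tan(θ/2) = 2 × 759 × tan(7.1°) = 189.1 km.

189 km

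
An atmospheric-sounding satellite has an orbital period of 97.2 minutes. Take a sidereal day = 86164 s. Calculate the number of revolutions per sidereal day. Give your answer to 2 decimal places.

T = 97.2 min = 5832.0 s.
Orbits per sidereal day = 86164 / 5832.0 = 14.774.

14.77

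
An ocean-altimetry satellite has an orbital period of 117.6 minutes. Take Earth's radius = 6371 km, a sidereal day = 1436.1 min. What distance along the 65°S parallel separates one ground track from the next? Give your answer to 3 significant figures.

1390 km

T = 117.6 min = 7056.0 s.
Node shift per orbit = (7056.0/86166) × 360° = 29.48°.
Equatorial spacing = 29.48 × 111.2 km/° = 3278 km.
At 65° latitude, spacing = 3278 × cos(65°) = 1385 km.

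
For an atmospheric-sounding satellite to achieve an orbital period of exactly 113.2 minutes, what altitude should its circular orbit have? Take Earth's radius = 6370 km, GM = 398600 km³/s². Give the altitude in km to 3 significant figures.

1380 km

T = 113.2 min = 6792.0 s.
From T = 2π√(a³/μ): a = (μ T²/4π²)^(1/3) = (398600 × 6792.0² / 4π²)^(1/3) = 7752 km.
Altitude h = a − R = 7752 − 6370 = 1382 km.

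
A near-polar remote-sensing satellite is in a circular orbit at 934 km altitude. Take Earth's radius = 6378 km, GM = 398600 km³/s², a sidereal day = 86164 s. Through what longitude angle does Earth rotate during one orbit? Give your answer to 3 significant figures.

Semi-major axis a = 6378 + 934 = 7312 km. Period T = 2π√(a³/μ) = 2π√(7312³/398600) = 6222.5 s = 103.71 min.
During one orbit Earth rotates (6222.5 / 86164) × 360° = 26.00°.

26.0°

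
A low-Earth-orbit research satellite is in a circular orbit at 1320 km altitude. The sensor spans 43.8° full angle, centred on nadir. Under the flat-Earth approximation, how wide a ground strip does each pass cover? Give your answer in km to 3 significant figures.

Half-angle = 43.8°/2 = 21.9°.
Swath width ≈ 2h·tan(θ/2) = 2 × 1320 × tan(21.9°) = 1061.3 km.

1060 km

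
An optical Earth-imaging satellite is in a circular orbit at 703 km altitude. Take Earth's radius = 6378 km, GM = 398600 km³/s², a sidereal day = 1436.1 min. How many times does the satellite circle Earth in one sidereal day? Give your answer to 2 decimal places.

14.53

Semi-major axis a = 6378 + 703 = 7081 km. Period T = 2π√(a³/μ) = 2π√(7081³/398600) = 5930.0 s = 98.83 min.
Orbits per sidereal day = 86166 / 5930.0 = 14.531.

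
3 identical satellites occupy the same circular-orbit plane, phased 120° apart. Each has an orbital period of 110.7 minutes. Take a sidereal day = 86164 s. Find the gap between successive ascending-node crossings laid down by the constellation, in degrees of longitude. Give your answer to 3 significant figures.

9.25°

T = 110.7 min = 6642.0 s.
Single-satellite node shift = (6642.0/86164) × 360° = 27.75°.
With 3 satellites evenly phased, successive equator crossings are 27.75/3 = 9.250° apart.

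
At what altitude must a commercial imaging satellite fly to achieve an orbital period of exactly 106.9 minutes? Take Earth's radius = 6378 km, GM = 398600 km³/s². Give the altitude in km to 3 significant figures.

1080 km

T = 106.9 min = 6414.0 s.
From T = 2π√(a³/μ): a = (μ T²/4π²)^(1/3) = (398600 × 6414.0² / 4π²)^(1/3) = 7461 km.
Altitude h = a − R = 7461 − 6378 = 1083 km.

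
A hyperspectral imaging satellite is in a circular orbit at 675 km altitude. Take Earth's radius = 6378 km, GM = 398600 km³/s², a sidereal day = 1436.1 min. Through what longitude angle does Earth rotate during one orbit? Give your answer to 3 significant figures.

Semi-major axis a = 6378 + 675 = 7053 km. Period T = 2π√(a³/μ) = 2π√(7053³/398600) = 5894.8 s = 98.25 min.
During one orbit Earth rotates (5894.8 / 86166) × 360° = 24.63°.

24.6°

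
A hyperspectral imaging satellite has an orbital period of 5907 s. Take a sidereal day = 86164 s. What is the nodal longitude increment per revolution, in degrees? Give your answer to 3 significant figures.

During one orbit Earth rotates (5907.0 / 86164) × 360° = 24.68°.

24.7°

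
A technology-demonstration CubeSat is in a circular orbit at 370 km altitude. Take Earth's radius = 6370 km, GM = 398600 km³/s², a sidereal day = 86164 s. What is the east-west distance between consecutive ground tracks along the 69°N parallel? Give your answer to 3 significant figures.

Semi-major axis a = 6370 + 370 = 6740 km. Period T = 2π√(a³/μ) = 2π√(6740³/398600) = 5506.8 s = 91.78 min.
Node shift per orbit = (5506.8/86164) × 360° = 23.01°.
Equatorial spacing = 23.01 × 111.2 km/° = 2558 km.
At 69° latitude, spacing = 2558 × cos(69°) = 917 km.

917 km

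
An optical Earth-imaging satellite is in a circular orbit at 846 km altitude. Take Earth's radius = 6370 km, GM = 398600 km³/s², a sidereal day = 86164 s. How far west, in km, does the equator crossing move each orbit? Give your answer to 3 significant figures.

2830 km

Semi-major axis a = 6370 + 846 = 7216 km. Period T = 2π√(a³/μ) = 2π√(7216³/398600) = 6100.4 s = 101.67 min.
During one orbit Earth rotates (6100.4 / 86164) × 360° = 25.49°.
At the equator that is 25.49° × (2π·6370/360) km/° = 25.49 × 111.2 = 2834 km.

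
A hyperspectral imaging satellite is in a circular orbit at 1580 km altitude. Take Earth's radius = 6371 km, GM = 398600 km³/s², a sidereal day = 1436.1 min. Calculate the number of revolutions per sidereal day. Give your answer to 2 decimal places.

Semi-major axis a = 6371 + 1580 = 7951 km. Period T = 2π√(a³/μ) = 2π√(7951³/398600) = 7055.8 s = 117.60 min.
Orbits per sidereal day = 86166 / 7055.8 = 12.212.

12.21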